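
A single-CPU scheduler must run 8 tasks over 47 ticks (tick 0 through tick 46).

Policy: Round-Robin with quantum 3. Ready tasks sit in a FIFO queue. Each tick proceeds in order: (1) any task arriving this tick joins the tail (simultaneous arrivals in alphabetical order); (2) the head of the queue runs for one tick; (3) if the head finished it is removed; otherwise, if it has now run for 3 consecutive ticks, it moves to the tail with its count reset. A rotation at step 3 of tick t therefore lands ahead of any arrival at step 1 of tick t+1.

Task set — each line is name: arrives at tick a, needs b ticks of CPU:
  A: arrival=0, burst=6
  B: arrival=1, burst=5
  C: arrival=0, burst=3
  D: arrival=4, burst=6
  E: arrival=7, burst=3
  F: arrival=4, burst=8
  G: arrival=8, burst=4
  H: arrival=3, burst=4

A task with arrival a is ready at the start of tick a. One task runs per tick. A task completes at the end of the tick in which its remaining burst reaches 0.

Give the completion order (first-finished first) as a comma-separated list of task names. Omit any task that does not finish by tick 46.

t=0: queue=[A,C] q_used=0 → run A
t=1: queue=[A,C,B] q_used=1 → run A
t=2: queue=[A,C,B] q_used=2 → run A
t=3: queue=[C,B,A,H] q_used=0 → run C
t=4: queue=[C,B,A,H,D,F] q_used=1 → run C
t=5: queue=[C,B,A,H,D,F] q_used=2 → run C
t=6: queue=[B,A,H,D,F] q_used=0 → run B
t=7: queue=[B,A,H,D,F,E] q_used=1 → run B
t=8: queue=[B,A,H,D,F,E,G] q_used=2 → run B
t=9: queue=[A,H,D,F,E,G,B] q_used=0 → run A
t=10: queue=[A,H,D,F,E,G,B] q_used=1 → run A
t=11: queue=[A,H,D,F,E,G,B] q_used=2 → run A
t=12: queue=[H,D,F,E,G,B] q_used=0 → run H
t=13: queue=[H,D,F,E,G,B] q_used=1 → run H
t=14: queue=[H,D,F,E,G,B] q_used=2 → run H
t=15: queue=[D,F,E,G,B,H] q_used=0 → run D
t=16: queue=[D,F,E,G,B,H] q_used=1 → run D
t=17: queue=[D,F,E,G,B,H] q_used=2 → run D
t=18: queue=[F,E,G,B,H,D] q_used=0 → run F
t=19: queue=[F,E,G,B,H,D] q_used=1 → run F
t=20: queue=[F,E,G,B,H,D] q_used=2 → run F
t=21: queue=[E,G,B,H,D,F] q_used=0 → run E
t=22: queue=[E,G,B,H,D,F] q_used=1 → run E
t=23: queue=[E,G,B,H,D,F] q_used=2 → run E
t=24: queue=[G,B,H,D,F] q_used=0 → run G
t=25: queue=[G,B,H,D,F] q_used=1 → run G
t=26: queue=[G,B,H,D,F] q_used=2 → run G
t=27: queue=[B,H,D,F,G] q_used=0 → run B
t=28: queue=[B,H,D,F,G] q_used=1 → run B
t=29: queue=[H,D,F,G] q_used=0 → run H
t=30: queue=[D,F,G] q_used=0 → run D
t=31: queue=[D,F,G] q_used=1 → run D
t=32: queue=[D,F,G] q_used=2 → run D
t=33: queue=[F,G] q_used=0 → run F
t=34: queue=[F,G] q_used=1 → run F
t=35: queue=[F,G] q_used=2 → run F
t=36: queue=[G,F] q_used=0 → run G
t=37: queue=[F] q_used=0 → run F
t=38: queue=[F] q_used=1 → run F
t=39: (idle)
t=40: (idle)
t=41: (idle)
t=42: (idle)
t=43: (idle)
t=44: (idle)
t=45: (idle)
t=46: (idle)

completion order = C, A, E, B, H, D, G, F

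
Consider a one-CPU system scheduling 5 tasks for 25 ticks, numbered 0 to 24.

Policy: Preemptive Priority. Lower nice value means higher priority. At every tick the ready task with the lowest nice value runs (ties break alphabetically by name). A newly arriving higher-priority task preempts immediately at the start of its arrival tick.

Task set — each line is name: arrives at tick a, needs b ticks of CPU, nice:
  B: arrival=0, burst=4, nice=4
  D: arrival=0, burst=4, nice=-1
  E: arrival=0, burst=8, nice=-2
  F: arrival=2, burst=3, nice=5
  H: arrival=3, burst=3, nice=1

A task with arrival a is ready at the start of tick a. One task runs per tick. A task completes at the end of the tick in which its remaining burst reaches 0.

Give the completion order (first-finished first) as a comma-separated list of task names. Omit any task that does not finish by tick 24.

t=0: ready={B,D,E} → run E
t=1: ready={B,D,E} → run E
t=2: ready={B,D,E,F} → run E
t=3: ready={B,D,E,F,H} → run E
t=4: ready={B,D,E,F,H} → run E
t=5: ready={B,D,E,F,H} → run E
t=6: ready={B,D,E,F,H} → run E
t=7: ready={B,D,E,F,H} → run E
t=8: ready={B,D,F,H} → run D
t=9: ready={B,D,F,H} → run D
t=10: ready={B,D,F,H} → run D
t=11: ready={B,D,F,H} → run D
t=12: ready={B,F,H} → run H
t=13: ready={B,F,H} → run H
t=14: ready={B,F,H} → run H
t=15: ready={B,F} → run B
t=16: ready={B,F} → run B
t=17: ready={B,F} → run B
t=18: ready={B,F} → run B
t=19: ready={F} → run F
t=20: ready={F} → run F
t=21: ready={F} → run F
t=22: (idle)
t=23: (idle)
t=24: (idle)

completion order = E, D, H, B, F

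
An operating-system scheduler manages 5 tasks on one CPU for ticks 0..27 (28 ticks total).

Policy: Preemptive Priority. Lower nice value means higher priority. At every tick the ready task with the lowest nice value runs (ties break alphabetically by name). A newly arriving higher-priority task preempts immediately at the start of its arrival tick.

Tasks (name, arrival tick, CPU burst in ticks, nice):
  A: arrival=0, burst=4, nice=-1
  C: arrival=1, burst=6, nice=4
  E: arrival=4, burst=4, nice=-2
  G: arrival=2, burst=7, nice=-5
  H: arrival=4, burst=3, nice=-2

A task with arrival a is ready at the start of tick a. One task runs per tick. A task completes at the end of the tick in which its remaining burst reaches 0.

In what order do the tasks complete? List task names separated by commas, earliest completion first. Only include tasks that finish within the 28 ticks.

completion order = G, E, H, A, C

t=0: ready={A} → run A
t=1: ready={A,C} → run A
t=2: ready={A,C,G} → run G
t=3: ready={A,C,G} → run G
t=4: ready={A,C,E,G,H} → run G
t=5: ready={A,C,E,G,H} → run G
t=6: ready={A,C,E,G,H} → run G
t=7: ready={A,C,E,G,H} → run G
t=8: ready={A,C,E,G,H} → run G
t=9: ready={A,C,E,H} → run E
t=10: ready={A,C,E,H} → run E
t=11: ready={A,C,E,H} → run E
t=12: ready={A,C,E,H} → run E
t=13: ready={A,C,H} → run H
t=14: ready={A,C,H} → run H
t=15: ready={A,C,H} → run H
t=16: ready={A,C} → run A
t=17: ready={A,C} → run A
t=18: ready={C} → run C
t=19: ready={C} → run C
t=20: ready={C} → run C
t=21: ready={C} → run C
t=22: ready={C} → run C
t=23: ready={C} → run C
t=24: (idle)
t=25: (idle)
t=26: (idle)
t=27: (idle)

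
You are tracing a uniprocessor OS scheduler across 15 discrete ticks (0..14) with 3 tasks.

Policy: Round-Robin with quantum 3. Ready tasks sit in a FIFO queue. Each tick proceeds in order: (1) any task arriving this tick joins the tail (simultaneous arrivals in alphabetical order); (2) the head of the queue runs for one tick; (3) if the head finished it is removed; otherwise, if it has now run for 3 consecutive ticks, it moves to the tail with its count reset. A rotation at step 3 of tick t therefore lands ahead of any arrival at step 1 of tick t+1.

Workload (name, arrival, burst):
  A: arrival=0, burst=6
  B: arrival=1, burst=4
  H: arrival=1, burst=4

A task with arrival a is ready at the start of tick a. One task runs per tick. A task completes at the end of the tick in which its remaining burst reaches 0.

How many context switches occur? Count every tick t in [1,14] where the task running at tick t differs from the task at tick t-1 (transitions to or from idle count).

context switches = 6

t=0: queue=[A] q_used=0 → run A
t=1: queue=[A,B,H] q_used=1 → run A
t=2: queue=[A,B,H] q_used=2 → run A
t=3: queue=[B,H,A] q_used=0 → run B
t=4: queue=[B,H,A] q_used=1 → run B
t=5: queue=[B,H,A] q_used=2 → run B
t=6: queue=[H,A,B] q_used=0 → run H
t=7: queue=[H,A,B] q_used=1 → run H
t=8: queue=[H,A,B] q_used=2 → run H
t=9: queue=[A,B,H] q_used=0 → run A
t=10: queue=[A,B,H] q_used=1 → run A
t=11: queue=[A,B,H] q_used=2 → run A
t=12: queue=[B,H] q_used=0 → run B
t=13: queue=[H] q_used=0 → run H
t=14: (idle)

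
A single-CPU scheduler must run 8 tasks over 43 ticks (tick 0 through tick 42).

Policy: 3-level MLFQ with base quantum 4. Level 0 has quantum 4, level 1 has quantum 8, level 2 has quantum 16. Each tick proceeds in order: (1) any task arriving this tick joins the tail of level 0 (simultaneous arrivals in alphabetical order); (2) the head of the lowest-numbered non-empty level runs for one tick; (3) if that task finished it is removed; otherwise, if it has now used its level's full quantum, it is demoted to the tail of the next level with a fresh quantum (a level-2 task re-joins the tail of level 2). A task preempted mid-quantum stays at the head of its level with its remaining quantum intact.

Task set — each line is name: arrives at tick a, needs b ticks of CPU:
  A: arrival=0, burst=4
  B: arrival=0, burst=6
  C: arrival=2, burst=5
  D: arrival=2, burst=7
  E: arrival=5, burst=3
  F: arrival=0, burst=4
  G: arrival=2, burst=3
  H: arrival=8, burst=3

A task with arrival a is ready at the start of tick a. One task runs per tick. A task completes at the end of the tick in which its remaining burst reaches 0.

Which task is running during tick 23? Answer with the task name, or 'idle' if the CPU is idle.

running at tick 23 = E

t=0: L0/L1/L2 = ABF/-/- → run A
t=1: L0/L1/L2 = ABF/-/- → run A
t=2: L0/L1/L2 = ABFCDG/-/- → run A
t=3: L0/L1/L2 = ABFCDG/-/- → run A
t=4: L0/L1/L2 = BFCDG/-/- → run B
t=5: L0/L1/L2 = BFCDGE/-/- → run B
t=6: L0/L1/L2 = BFCDGE/-/- → run B
t=7: L0/L1/L2 = BFCDGE/-/- → run B
t=8: L0/L1/L2 = FCDGEH/B/- → run F
t=9: L0/L1/L2 = FCDGEH/B/- → run F
t=10: L0/L1/L2 = FCDGEH/B/- → run F
t=11: L0/L1/L2 = FCDGEH/B/- → run F
t=12: L0/L1/L2 = CDGEH/B/- → run C
t=13: L0/L1/L2 = CDGEH/B/- → run C
t=14: L0/L1/L2 = CDGEH/B/- → run C
t=15: L0/L1/L2 = CDGEH/B/- → run C
t=16: L0/L1/L2 = DGEH/BC/- → run D
t=17: L0/L1/L2 = DGEH/BC/- → run D
t=18: L0/L1/L2 = DGEH/BC/- → run D
t=19: L0/L1/L2 = DGEH/BC/- → run D
t=20: L0/L1/L2 = GEH/BCD/- → run G
t=21: L0/L1/L2 = GEH/BCD/- → run G
t=22: L0/L1/L2 = GEH/BCD/- → run G
t=23: L0/L1/L2 = EH/BCD/- → run E
t=24: L0/L1/L2 = EH/BCD/- → run E
t=25: L0/L1/L2 = EH/BCD/- → run E
t=26: L0/L1/L2 = H/BCD/- → run H
t=27: L0/L1/L2 = H/BCD/- → run H
t=28: L0/L1/L2 = H/BCD/- → run H
t=29: L0/L1/L2 = -/BCD/- → run B
t=30: L0/L1/L2 = -/BCD/- → run B
t=31: L0/L1/L2 = -/CD/- → run C
t=32: L0/L1/L2 = -/D/- → run D
t=33: L0/L1/L2 = -/D/- → run D
t=34: L0/L1/L2 = -/D/- → run D
t=35: (idle)
t=36: (idle)
t=37: (idle)
t=38: (idle)
t=39: (idle)
t=40: (idle)
t=41: (idle)
t=42: (idle)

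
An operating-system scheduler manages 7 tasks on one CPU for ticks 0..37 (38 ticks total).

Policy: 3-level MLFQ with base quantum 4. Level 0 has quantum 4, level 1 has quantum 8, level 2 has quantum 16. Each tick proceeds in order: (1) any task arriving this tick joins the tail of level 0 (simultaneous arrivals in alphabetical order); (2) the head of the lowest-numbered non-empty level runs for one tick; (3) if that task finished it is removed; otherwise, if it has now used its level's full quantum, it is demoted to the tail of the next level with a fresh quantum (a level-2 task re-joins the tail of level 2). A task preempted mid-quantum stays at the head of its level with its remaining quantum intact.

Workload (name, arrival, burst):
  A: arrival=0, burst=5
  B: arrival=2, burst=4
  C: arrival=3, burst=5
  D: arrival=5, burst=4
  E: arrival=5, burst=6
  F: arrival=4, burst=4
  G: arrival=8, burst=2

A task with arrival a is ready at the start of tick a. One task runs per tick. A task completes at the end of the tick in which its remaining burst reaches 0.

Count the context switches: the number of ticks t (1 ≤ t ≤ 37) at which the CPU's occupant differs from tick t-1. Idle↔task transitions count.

t=0: L0/L1/L2 = A/-/- → run A
t=1: L0/L1/L2 = A/-/- → run A
t=2: L0/L1/L2 = AB/-/- → run A
t=3: L0/L1/L2 = ABC/-/- → run A
t=4: L0/L1/L2 = BCF/A/- → run B
t=5: L0/L1/L2 = BCFDE/A/- → run B
t=6: L0/L1/L2 = BCFDE/A/- → run B
t=7: L0/L1/L2 = BCFDE/A/- → run B
t=8: L0/L1/L2 = CFDEG/A/- → run C
t=9: L0/L1/L2 = CFDEG/A/- → run C
t=10: L0/L1/L2 = CFDEG/A/- → run C
t=11: L0/L1/L2 = CFDEG/A/- → run C
t=12: L0/L1/L2 = FDEG/AC/- → run F
t=13: L0/L1/L2 = FDEG/AC/- → run F
t=14: L0/L1/L2 = FDEG/AC/- → run F
t=15: L0/L1/L2 = FDEG/AC/- → run F
t=16: L0/L1/L2 = DEG/AC/- → run D
t=17: L0/L1/L2 = DEG/AC/- → run D
t=18: L0/L1/L2 = DEG/AC/- → run D
t=19: L0/L1/L2 = DEG/AC/- → run D
t=20: L0/L1/L2 = EG/AC/- → run E
t=21: L0/L1/L2 = EG/AC/- → run E
t=22: L0/L1/L2 = EG/AC/- → run E
t=23: L0/L1/L2 = EG/AC/- → run E
t=24: L0/L1/L2 = G/ACE/- → run G
t=25: L0/L1/L2 = G/ACE/- → run G
t=26: L0/L1/L2 = -/ACE/- → run A
t=27: L0/L1/L2 = -/CE/- → run C
t=28: L0/L1/L2 = -/E/- → run E
t=29: L0/L1/L2 = -/E/- → run E
t=30: (idle)
t=31: (idle)
t=32: (idle)
t=33: (idle)
t=34: (idle)
t=35: (idle)
t=36: (idle)
t=37: (idle)

context switches = 10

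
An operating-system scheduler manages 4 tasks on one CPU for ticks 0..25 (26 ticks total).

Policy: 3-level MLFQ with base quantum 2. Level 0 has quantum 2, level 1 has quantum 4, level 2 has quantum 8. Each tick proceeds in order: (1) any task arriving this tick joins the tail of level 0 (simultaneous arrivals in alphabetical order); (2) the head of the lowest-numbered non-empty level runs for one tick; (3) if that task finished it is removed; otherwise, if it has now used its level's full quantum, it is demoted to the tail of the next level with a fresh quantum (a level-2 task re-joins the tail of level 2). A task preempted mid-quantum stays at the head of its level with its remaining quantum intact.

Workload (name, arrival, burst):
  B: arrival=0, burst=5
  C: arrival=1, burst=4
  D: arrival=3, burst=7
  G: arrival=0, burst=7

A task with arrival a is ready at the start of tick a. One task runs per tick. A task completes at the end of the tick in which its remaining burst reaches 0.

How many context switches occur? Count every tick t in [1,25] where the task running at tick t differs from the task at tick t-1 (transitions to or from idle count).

t=0: L0/L1/L2 = BG/-/- → run B
t=1: L0/L1/L2 = BGC/-/- → run B
t=2: L0/L1/L2 = GC/B/- → run G
t=3: L0/L1/L2 = GCD/B/- → run G
t=4: L0/L1/L2 = CD/BG/- → run C
t=5: L0/L1/L2 = CD/BG/- → run C
t=6: L0/L1/L2 = D/BGC/- → run D
t=7: L0/L1/L2 = D/BGC/- → run D
t=8: L0/L1/L2 = -/BGCD/- → run B
t=9: L0/L1/L2 = -/BGCD/- → run B
t=10: L0/L1/L2 = -/BGCD/- → run B
t=11: L0/L1/L2 = -/GCD/- → run G
t=12: L0/L1/L2 = -/GCD/- → run G
t=13: L0/L1/L2 = -/GCD/- → run G
t=14: L0/L1/L2 = -/GCD/- → run G
t=15: L0/L1/L2 = -/CD/G → run C
t=16: L0/L1/L2 = -/CD/G → run C
t=17: L0/L1/L2 = -/D/G → run D
t=18: L0/L1/L2 = -/D/G → run D
t=19: L0/L1/L2 = -/D/G → run D
t=20: L0/L1/L2 = -/D/G → run D
t=21: L0/L1/L2 = -/-/GD → run G
t=22: L0/L1/L2 = -/-/D → run D
t=23: (idle)
t=24: (idle)
t=25: (idle)

context switches = 10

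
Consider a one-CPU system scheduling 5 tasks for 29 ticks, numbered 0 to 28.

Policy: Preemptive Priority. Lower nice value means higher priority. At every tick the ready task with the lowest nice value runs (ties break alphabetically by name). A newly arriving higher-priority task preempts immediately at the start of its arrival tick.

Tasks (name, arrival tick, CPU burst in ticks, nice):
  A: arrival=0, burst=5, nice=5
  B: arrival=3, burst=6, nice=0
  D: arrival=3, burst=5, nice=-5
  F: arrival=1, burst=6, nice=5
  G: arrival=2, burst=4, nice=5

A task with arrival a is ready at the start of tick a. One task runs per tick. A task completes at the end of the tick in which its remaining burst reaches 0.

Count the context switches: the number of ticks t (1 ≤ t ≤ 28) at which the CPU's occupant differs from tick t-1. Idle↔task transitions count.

t=0: ready={A} → run A
t=1: ready={A,F} → run A
t=2: ready={A,F,G} → run A
t=3: ready={A,B,D,F,G} → run D
t=4: ready={A,B,D,F,G} → run D
t=5: ready={A,B,D,F,G} → run D
t=6: ready={A,B,D,F,G} → run D
t=7: ready={A,B,D,F,G} → run D
t=8: ready={A,B,F,G} → run B
t=9: ready={A,B,F,G} → run B
t=10: ready={A,B,F,G} → run B
t=11: ready={A,B,F,G} → run B
t=12: ready={A,B,F,G} → run B
t=13: ready={A,B,F,G} → run B
t=14: ready={A,F,G} → run A
t=15: ready={A,F,G} → run A
t=16: ready={F,G} → run F
t=17: ready={F,G} → run F
t=18: ready={F,G} → run F
t=19: ready={F,G} → run F
t=20: ready={F,G} → run F
t=21: ready={F,G} → run F
t=22: ready={G} → run G
t=23: ready={G} → run G
t=24: ready={G} → run G
t=25: ready={G} → run G
t=26: (idle)
t=27: (idle)
t=28: (idle)

context switches = 6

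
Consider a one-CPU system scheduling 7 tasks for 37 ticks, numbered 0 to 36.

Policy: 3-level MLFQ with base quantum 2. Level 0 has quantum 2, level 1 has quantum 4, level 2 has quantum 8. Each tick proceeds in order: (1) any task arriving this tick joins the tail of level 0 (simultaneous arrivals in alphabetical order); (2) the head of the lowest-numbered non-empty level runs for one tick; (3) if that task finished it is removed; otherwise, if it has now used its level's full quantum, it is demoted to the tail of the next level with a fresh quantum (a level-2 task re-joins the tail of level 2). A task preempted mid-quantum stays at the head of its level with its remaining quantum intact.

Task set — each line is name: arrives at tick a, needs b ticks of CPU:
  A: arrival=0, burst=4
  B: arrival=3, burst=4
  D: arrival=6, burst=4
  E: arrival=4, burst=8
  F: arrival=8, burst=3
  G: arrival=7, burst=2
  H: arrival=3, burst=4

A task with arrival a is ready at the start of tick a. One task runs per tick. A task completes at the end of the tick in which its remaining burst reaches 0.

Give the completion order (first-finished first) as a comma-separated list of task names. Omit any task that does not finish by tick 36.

t=0: L0/L1/L2 = A/-/- → run A
t=1: L0/L1/L2 = A/-/- → run A
t=2: L0/L1/L2 = -/A/- → run A
t=3: L0/L1/L2 = BH/A/- → run B
t=4: L0/L1/L2 = BHE/A/- → run B
t=5: L0/L1/L2 = HE/AB/- → run H
t=6: L0/L1/L2 = HED/AB/- → run H
t=7: L0/L1/L2 = EDG/ABH/- → run E
t=8: L0/L1/L2 = EDGF/ABH/- → run E
t=9: L0/L1/L2 = DGF/ABHE/- → run D
t=10: L0/L1/L2 = DGF/ABHE/- → run D
t=11: L0/L1/L2 = GF/ABHED/- → run G
t=12: L0/L1/L2 = GF/ABHED/- → run G
t=13: L0/L1/L2 = F/ABHED/- → run F
t=14: L0/L1/L2 = F/ABHED/- → run F
t=15: L0/L1/L2 = -/ABHEDF/- → run A
t=16: L0/L1/L2 = -/BHEDF/- → run B
t=17: L0/L1/L2 = -/BHEDF/- → run B
t=18: L0/L1/L2 = -/HEDF/- → run H
t=19: L0/L1/L2 = -/HEDF/- → run H
t=20: L0/L1/L2 = -/EDF/- → run E
t=21: L0/L1/L2 = -/EDF/- → run E
t=22: L0/L1/L2 = -/EDF/- → run E
t=23: L0/L1/L2 = -/EDF/- → run E
t=24: L0/L1/L2 = -/DF/E → run D
t=25: L0/L1/L2 = -/DF/E → run D
t=26: L0/L1/L2 = -/F/E → run F
t=27: L0/L1/L2 = -/-/E → run E
t=28: L0/L1/L2 = -/-/E → run E
t=29: (idle)
t=30: (idle)
t=31: (idle)
t=32: (idle)
t=33: (idle)
t=34: (idle)
t=35: (idle)
t=36: (idle)

completion order = G, A, B, H, D, F, E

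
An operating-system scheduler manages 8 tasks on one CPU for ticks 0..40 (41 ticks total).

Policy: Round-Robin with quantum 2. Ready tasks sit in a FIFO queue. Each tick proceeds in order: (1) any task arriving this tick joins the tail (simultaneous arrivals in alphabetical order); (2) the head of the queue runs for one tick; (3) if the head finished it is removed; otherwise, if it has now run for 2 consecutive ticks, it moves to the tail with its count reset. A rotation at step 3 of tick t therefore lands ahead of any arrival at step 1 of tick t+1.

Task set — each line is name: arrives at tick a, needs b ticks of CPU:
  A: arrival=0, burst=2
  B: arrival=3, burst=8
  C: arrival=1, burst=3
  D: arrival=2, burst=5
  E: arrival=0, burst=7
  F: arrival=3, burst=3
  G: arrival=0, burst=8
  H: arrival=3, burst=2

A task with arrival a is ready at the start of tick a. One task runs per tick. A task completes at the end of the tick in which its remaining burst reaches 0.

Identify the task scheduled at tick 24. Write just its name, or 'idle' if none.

running at tick 24 = B

t=0: queue=[A,E,G] q_used=0 → run A
t=1: queue=[A,E,G,C] q_used=1 → run A
t=2: queue=[E,G,C,D] q_used=0 → run E
t=3: queue=[E,G,C,D,B,F,H] q_used=1 → run E
t=4: queue=[G,C,D,B,F,H,E] q_used=0 → run G
t=5: queue=[G,C,D,B,F,H,E] q_used=1 → run G
t=6: queue=[C,D,B,F,H,E,G] q_used=0 → run C
t=7: queue=[C,D,B,F,H,E,G] q_used=1 → run C
t=8: queue=[D,B,F,H,E,G,C] q_used=0 → run D
t=9: queue=[D,B,F,H,E,G,C] q_used=1 → run D
t=10: queue=[B,F,H,E,G,C,D] q_used=0 → run B
t=11: queue=[B,F,H,E,G,C,D] q_used=1 → run B
t=12: queue=[F,H,E,G,C,D,B] q_used=0 → run F
t=13: queue=[F,H,E,G,C,D,B] q_used=1 → run F
t=14: queue=[H,E,G,C,D,B,F] q_used=0 → run H
t=15: queue=[H,E,G,C,D,B,F] q_used=1 → run H
t=16: queue=[E,G,C,D,B,F] q_used=0 → run E
t=17: queue=[E,G,C,D,B,F] q_used=1 → run E
t=18: queue=[G,C,D,B,F,E] q_used=0 → run G
t=19: queue=[G,C,D,B,F,E] q_used=1 → run G
t=20: queue=[C,D,B,F,E,G] q_used=0 → run C
t=21: queue=[D,B,F,E,G] q_used=0 → run D
t=22: queue=[D,B,F,E,G] q_used=1 → run D
t=23: queue=[B,F,E,G,D] q_used=0 → run B
t=24: queue=[B,F,E,G,D] q_used=1 → run B
t=25: queue=[F,E,G,D,B] q_used=0 → run F
t=26: queue=[E,G,D,B] q_used=0 → run E
t=27: queue=[E,G,D,B] q_used=1 → run E
t=28: queue=[G,D,B,E] q_used=0 → run G
t=29: queue=[G,D,B,E] q_used=1 → run G
t=30: queue=[D,B,E,G] q_used=0 → run D
t=31: queue=[B,E,G] q_used=0 → run B
t=32: queue=[B,E,G] q_used=1 → run B
t=33: queue=[E,G,B] q_used=0 → run E
t=34: queue=[G,B] q_used=0 → run G
t=35: queue=[G,B] q_used=1 → run G
t=36: queue=[B] q_used=0 → run B
t=37: queue=[B] q_used=1 → run B
t=38: (idle)
t=39: (idle)
t=40: (idle)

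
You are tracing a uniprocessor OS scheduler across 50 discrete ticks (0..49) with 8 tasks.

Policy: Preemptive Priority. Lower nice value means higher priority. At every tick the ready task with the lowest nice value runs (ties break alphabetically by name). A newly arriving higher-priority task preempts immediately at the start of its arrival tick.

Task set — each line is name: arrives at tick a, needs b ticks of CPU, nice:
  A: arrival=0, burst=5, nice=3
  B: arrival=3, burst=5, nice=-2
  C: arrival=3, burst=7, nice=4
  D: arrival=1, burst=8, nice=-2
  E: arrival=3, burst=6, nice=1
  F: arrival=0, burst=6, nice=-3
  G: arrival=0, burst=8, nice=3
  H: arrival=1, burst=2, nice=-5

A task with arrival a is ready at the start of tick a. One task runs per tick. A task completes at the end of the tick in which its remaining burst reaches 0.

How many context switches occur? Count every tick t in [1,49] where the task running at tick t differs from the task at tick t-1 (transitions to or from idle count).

t=0: ready={A,F,G} → run F
t=1: ready={A,D,F,G,H} → run H
t=2: ready={A,D,F,G,H} → run H
t=3: ready={A,B,C,D,E,F,G} → run F
t=4: ready={A,B,C,D,E,F,G} → run F
t=5: ready={A,B,C,D,E,F,G} → run F
t=6: ready={A,B,C,D,E,F,G} → run F
t=7: ready={A,B,C,D,E,F,G} → run F
t=8: ready={A,B,C,D,E,G} → run B
t=9: ready={A,B,C,D,E,G} → run B
t=10: ready={A,B,C,D,E,G} → run B
t=11: ready={A,B,C,D,E,G} → run B
t=12: ready={A,B,C,D,E,G} → run B
t=13: ready={A,C,D,E,G} → run D
t=14: ready={A,C,D,E,G} → run D
t=15: ready={A,C,D,E,G} → run D
t=16: ready={A,C,D,E,G} → run D
t=17: ready={A,C,D,E,G} → run D
t=18: ready={A,C,D,E,G} → run D
t=19: ready={A,C,D,E,G} → run D
t=20: ready={A,C,D,E,G} → run D
t=21: ready={A,C,E,G} → run E
t=22: ready={A,C,E,G} → run E
t=23: ready={A,C,E,G} → run E
t=24: ready={A,C,E,G} → run E
t=25: ready={A,C,E,G} → run E
t=26: ready={A,C,E,G} → run E
t=27: ready={A,C,G} → run A
t=28: ready={A,C,G} → run A
t=29: ready={A,C,G} → run A
t=30: ready={A,C,G} → run A
t=31: ready={A,C,G} → run A
t=32: ready={C,G} → run G
t=33: ready={C,G} → run G
t=34: ready={C,G} → run G
t=35: ready={C,G} → run G
t=36: ready={C,G} → run G
t=37: ready={C,G} → run G
t=38: ready={C,G} → run G
t=39: ready={C,G} → run G
t=40: ready={C} → run C
t=41: ready={C} → run C
t=42: ready={C} → run C
t=43: ready={C} → run C
t=44: ready={C} → run C
t=45: ready={C} → run C
t=46: ready={C} → run C
t=47: (idle)
t=48: (idle)
t=49: (idle)

context switches = 9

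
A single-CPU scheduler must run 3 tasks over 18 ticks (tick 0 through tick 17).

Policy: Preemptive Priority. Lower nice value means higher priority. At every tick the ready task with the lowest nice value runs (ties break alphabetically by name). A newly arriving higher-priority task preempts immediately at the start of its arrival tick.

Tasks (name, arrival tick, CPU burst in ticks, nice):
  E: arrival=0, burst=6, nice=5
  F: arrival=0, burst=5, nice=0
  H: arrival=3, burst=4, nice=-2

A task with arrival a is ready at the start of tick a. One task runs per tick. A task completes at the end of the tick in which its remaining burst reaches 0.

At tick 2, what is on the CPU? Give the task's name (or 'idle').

running at tick 2 = F

t=0: ready={E,F} → run F
t=1: ready={E,F} → run F
t=2: ready={E,F} → run F
t=3: ready={E,F,H} → run H
t=4: ready={E,F,H} → run H
t=5: ready={E,F,H} → run H
t=6: ready={E,F,H} → run H
t=7: ready={E,F} → run F
t=8: ready={E,F} → run F
t=9: ready={E} → run E
t=10: ready={E} → run E
t=11: ready={E} → run E
t=12: ready={E} → run E
t=13: ready={E} → run E
t=14: ready={E} → run E
t=15: (idle)
t=16: (idle)
t=17: (idle)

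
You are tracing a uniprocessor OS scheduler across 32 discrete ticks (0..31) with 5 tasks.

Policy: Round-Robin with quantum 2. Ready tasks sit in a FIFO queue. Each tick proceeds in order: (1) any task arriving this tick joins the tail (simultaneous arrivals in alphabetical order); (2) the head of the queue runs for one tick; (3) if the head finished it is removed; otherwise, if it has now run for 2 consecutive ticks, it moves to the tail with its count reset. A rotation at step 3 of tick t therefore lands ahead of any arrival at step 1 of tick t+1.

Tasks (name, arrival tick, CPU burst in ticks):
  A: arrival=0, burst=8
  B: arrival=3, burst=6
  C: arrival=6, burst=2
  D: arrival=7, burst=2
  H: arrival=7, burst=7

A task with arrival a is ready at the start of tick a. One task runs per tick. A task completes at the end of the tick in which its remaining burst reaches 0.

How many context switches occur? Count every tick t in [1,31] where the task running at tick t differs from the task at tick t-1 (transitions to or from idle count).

t=0: queue=[A] q_used=0 → run A
t=1: queue=[A] q_used=1 → run A
t=2: queue=[A] q_used=0 → run A
t=3: queue=[A,B] q_used=1 → run A
t=4: queue=[B,A] q_used=0 → run B
t=5: queue=[B,A] q_used=1 → run B
t=6: queue=[A,B,C] q_used=0 → run A
t=7: queue=[A,B,C,D,H] q_used=1 → run A
t=8: queue=[B,C,D,H,A] q_used=0 → run B
t=9: queue=[B,C,D,H,A] q_used=1 → run B
t=10: queue=[C,D,H,A,B] q_used=0 → run C
t=11: queue=[C,D,H,A,B] q_used=1 → run C
t=12: queue=[D,H,A,B] q_used=0 → run D
t=13: queue=[D,H,A,B] q_used=1 → run D
t=14: queue=[H,A,B] q_used=0 → run H
t=15: queue=[H,A,B] q_used=1 → run H
t=16: queue=[A,B,H] q_used=0 → run A
t=17: queue=[A,B,H] q_used=1 → run A
t=18: queue=[B,H] q_used=0 → run B
t=19: queue=[B,H] q_used=1 → run B
t=20: queue=[H] q_used=0 → run H
t=21: queue=[H] q_used=1 → run H
t=22: queue=[H] q_used=0 → run H
t=23: queue=[H] q_used=1 → run H
t=24: queue=[H] q_used=0 → run H
t=25: (idle)
t=26: (idle)
t=27: (idle)
t=28: (idle)
t=29: (idle)
t=30: (idle)
t=31: (idle)

context switches = 10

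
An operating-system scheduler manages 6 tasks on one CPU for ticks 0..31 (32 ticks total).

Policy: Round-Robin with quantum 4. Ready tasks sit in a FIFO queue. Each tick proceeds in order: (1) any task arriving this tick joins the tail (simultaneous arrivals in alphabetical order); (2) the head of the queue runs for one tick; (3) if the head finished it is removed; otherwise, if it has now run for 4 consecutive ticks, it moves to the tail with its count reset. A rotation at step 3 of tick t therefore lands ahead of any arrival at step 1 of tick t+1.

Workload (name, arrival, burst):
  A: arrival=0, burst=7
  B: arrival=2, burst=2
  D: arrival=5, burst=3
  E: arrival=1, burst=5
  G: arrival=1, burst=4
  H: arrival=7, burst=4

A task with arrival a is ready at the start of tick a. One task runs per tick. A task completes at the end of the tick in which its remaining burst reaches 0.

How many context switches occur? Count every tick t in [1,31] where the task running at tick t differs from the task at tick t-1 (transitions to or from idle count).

context switches = 8

t=0: queue=[A] q_used=0 → run A
t=1: queue=[A,E,G] q_used=1 → run A
t=2: queue=[A,E,G,B] q_used=2 → run A
t=3: queue=[A,E,G,B] q_used=3 → run A
t=4: queue=[E,G,B,A] q_used=0 → run E
t=5: queue=[E,G,B,A,D] q_used=1 → run E
t=6: queue=[E,G,B,A,D] q_used=2 → run E
t=7: queue=[E,G,B,A,D,H] q_used=3 → run E
t=8: queue=[G,B,A,D,H,E] q_used=0 → run G
t=9: queue=[G,B,A,D,H,E] q_used=1 → run G
t=10: queue=[G,B,A,D,H,E] q_used=2 → run G
t=11: queue=[G,B,A,D,H,E] q_used=3 → run G
t=12: queue=[B,A,D,H,E] q_used=0 → run B
t=13: queue=[B,A,D,H,E] q_used=1 → run B
t=14: queue=[A,D,H,E] q_used=0 → run A
t=15: queue=[A,D,H,E] q_used=1 → run A
t=16: queue=[A,D,H,E] q_used=2 → run A
t=17: queue=[D,H,E] q_used=0 → run D
t=18: queue=[D,H,E] q_used=1 → run D
t=19: queue=[D,H,E] q_used=2 → run D
t=20: queue=[H,E] q_used=0 → run H
t=21: queue=[H,E] q_used=1 → run H
t=22: queue=[H,E] q_used=2 → run H
t=23: queue=[H,E] q_used=3 → run H
t=24: queue=[E] q_used=0 → run E
t=25: (idle)
t=26: (idle)
t=27: (idle)
t=28: (idle)
t=29: (idle)
t=30: (idle)
t=31: (idle)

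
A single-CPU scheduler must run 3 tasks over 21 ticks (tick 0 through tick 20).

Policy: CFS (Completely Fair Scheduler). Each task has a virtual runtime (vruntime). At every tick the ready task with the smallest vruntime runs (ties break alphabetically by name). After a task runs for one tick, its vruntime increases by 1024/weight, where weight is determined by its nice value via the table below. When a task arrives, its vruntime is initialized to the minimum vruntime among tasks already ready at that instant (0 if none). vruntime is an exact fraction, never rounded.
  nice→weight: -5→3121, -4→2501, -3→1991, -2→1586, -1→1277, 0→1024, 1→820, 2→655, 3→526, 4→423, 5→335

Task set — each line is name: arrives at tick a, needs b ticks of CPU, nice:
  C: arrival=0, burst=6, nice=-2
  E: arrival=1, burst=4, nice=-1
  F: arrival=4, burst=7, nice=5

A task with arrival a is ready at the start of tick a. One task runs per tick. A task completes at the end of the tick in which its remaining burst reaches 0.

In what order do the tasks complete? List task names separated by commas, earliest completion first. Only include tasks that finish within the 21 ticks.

completion order = E, C, F

t=0: vr[C=0] → run C
t=1: vr[C=512/793 E=512/793] → run C
t=2: vr[C=1024/793 E=512/793] → run E
t=3: vr[C=1024/793 E=1465856/1012661] → run C
t=4: vr[C=1536/793 E=1465856/1012661 F=1465856/1012661] → run E
t=5: vr[C=1536/793 E=2277888/1012661 F=1465856/1012661] → run F
t=6: vr[C=1536/793 E=2277888/1012661 F=1528026624/339241435] → run C
t=7: vr[C=2048/793 E=2277888/1012661 F=1528026624/339241435] → run E
t=8: vr[C=2048/793 E=3089920/1012661 F=1528026624/339241435] → run C
t=9: vr[C=2560/793 E=3089920/1012661 F=1528026624/339241435] → run E
t=10: vr[C=2560/793 F=1528026624/339241435] → run C
t=11: vr[F=1528026624/339241435] → run F
t=12: vr[F=2564991488/339241435] → run F
t=13: vr[F=3601956352/339241435] → run F
t=14: vr[F=4638921216/339241435] → run F
t=15: vr[F=1135177216/67848287] → run F
t=16: vr[F=6712850944/339241435] → run F
t=17: (idle)
t=18: (idle)
t=19: (idle)
t=20: (idle)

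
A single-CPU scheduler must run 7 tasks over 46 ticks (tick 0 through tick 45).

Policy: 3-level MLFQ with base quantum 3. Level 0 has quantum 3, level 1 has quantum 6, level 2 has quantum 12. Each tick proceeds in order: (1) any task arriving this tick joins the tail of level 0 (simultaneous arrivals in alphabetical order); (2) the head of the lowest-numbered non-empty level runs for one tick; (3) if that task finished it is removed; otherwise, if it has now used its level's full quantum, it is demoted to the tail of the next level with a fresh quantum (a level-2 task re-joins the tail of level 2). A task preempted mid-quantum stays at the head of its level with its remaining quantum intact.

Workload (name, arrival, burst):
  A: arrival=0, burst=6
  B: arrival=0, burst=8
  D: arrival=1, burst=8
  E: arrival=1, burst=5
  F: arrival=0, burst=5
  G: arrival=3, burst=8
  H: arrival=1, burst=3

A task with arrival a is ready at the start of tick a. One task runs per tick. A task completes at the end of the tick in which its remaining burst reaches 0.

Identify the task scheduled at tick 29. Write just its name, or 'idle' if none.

running at tick 29 = F

t=0: L0/L1/L2 = ABF/-/- → run A
t=1: L0/L1/L2 = ABFDEH/-/- → run A
t=2: L0/L1/L2 = ABFDEH/-/- → run A
t=3: L0/L1/L2 = BFDEHG/A/- → run B
t=4: L0/L1/L2 = BFDEHG/A/- → run B
t=5: L0/L1/L2 = BFDEHG/A/- → run B
t=6: L0/L1/L2 = FDEHG/AB/- → run F
t=7: L0/L1/L2 = FDEHG/AB/- → run F
t=8: L0/L1/L2 = FDEHG/AB/- → run F
t=9: L0/L1/L2 = DEHG/ABF/- → run D
t=10: L0/L1/L2 = DEHG/ABF/- → run D
t=11: L0/L1/L2 = DEHG/ABF/- → run D
t=12: L0/L1/L2 = EHG/ABFD/- → run E
t=13: L0/L1/L2 = EHG/ABFD/- → run E
t=14: L0/L1/L2 = EHG/ABFD/- → run E
t=15: L0/L1/L2 = HG/ABFDE/- → run H
t=16: L0/L1/L2 = HG/ABFDE/- → run H
t=17: L0/L1/L2 = HG/ABFDE/- → run H
t=18: L0/L1/L2 = G/ABFDE/- → run G
t=19: L0/L1/L2 = G/ABFDE/- → run G
t=20: L0/L1/L2 = G/ABFDE/- → run G
t=21: L0/L1/L2 = -/ABFDEG/- → run A
t=22: L0/L1/L2 = -/ABFDEG/- → run A
t=23: L0/L1/L2 = -/ABFDEG/- → run A
t=24: L0/L1/L2 = -/BFDEG/- → run B
t=25: L0/L1/L2 = -/BFDEG/- → run B
t=26: L0/L1/L2 = -/BFDEG/- → run B
t=27: L0/L1/L2 = -/BFDEG/- → run B
t=28: L0/L1/L2 = -/BFDEG/- → run B
t=29: L0/L1/L2 = -/FDEG/- → run F
t=30: L0/L1/L2 = -/FDEG/- → run F
t=31: L0/L1/L2 = -/DEG/- → run D
t=32: L0/L1/L2 = -/DEG/- → run D
t=33: L0/L1/L2 = -/DEG/- → run D
t=34: L0/L1/L2 = -/DEG/- → run D
t=35: L0/L1/L2 = -/DEG/- → run D
t=36: L0/L1/L2 = -/EG/- → run E
t=37: L0/L1/L2 = -/EG/- → run E
t=38: L0/L1/L2 = -/G/- → run G
t=39: L0/L1/L2 = -/G/- → run G
t=40: L0/L1/L2 = -/G/- → run G
t=41: L0/L1/L2 = -/G/- → run G
t=42: L0/L1/L2 = -/G/- → run G
t=43: (idle)
t=44: (idle)
t=45: (idle)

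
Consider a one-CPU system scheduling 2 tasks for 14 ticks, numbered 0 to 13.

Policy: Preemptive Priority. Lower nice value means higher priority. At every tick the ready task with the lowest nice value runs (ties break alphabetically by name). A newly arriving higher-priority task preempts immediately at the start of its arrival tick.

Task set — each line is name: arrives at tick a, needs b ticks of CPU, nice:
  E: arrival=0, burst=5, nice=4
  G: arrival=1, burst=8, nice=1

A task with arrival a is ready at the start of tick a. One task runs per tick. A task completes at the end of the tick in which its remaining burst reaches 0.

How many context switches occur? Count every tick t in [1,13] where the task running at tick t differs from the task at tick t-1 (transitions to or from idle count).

context switches = 3

t=0: ready={E} → run E
t=1: ready={E,G} → run G
t=2: ready={E,G} → run G
t=3: ready={E,G} → run G
t=4: ready={E,G} → run G
t=5: ready={E,G} → run G
t=6: ready={E,G} → run G
t=7: ready={E,G} → run G
t=8: ready={E,G} → run G
t=9: ready={E} → run E
t=10: ready={E} → run E
t=11: ready={E} → run E
t=12: ready={E} → run E
t=13: (idle)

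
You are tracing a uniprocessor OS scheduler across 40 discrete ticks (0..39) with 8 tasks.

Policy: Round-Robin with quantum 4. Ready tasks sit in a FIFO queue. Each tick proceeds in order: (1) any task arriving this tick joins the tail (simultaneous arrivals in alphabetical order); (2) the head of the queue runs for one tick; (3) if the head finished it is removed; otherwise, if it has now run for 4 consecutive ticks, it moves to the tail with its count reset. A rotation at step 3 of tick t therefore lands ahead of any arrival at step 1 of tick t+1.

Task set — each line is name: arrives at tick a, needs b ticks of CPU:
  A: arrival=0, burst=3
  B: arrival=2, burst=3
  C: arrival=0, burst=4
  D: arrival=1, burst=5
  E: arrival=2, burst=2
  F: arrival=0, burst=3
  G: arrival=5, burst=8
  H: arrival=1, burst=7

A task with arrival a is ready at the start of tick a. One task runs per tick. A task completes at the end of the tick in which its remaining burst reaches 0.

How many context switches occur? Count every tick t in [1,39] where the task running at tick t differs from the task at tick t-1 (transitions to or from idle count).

t=0: queue=[A,C,F] q_used=0 → run A
t=1: queue=[A,C,F,D,H] q_used=1 → run A
t=2: queue=[A,C,F,D,H,B,E] q_used=2 → run A
t=3: queue=[C,F,D,H,B,E] q_used=0 → run C
t=4: queue=[C,F,D,H,B,E] q_used=1 → run C
t=5: queue=[C,F,D,H,B,E,G] q_used=2 → run C
t=6: queue=[C,F,D,H,B,E,G] q_used=3 → run C
t=7: queue=[F,D,H,B,E,G] q_used=0 → run F
t=8: queue=[F,D,H,B,E,G] q_used=1 → run F
t=9: queue=[F,D,H,B,E,G] q_used=2 → run F
t=10: queue=[D,H,B,E,G] q_used=0 → run D
t=11: queue=[D,H,B,E,G] q_used=1 → run D
t=12: queue=[D,H,B,E,G] q_used=2 → run D
t=13: queue=[D,H,B,E,G] q_used=3 → run D
t=14: queue=[H,B,E,G,D] q_used=0 → run H
t=15: queue=[H,B,E,G,D] q_used=1 → run H
t=16: queue=[H,B,E,G,D] q_used=2 → run H
t=17: queue=[H,B,E,G,D] q_used=3 → run H
t=18: queue=[B,E,G,D,H] q_used=0 → run B
t=19: queue=[B,E,G,D,H] q_used=1 → run B
t=20: queue=[B,E,G,D,H] q_used=2 → run B
t=21: queue=[E,G,D,H] q_used=0 → run E
t=22: queue=[E,G,D,H] q_used=1 → run E
t=23: queue=[G,D,H] q_used=0 → run G
t=24: queue=[G,D,H] q_used=1 → run G
t=25: queue=[G,D,H] q_used=2 → run G
t=26: queue=[G,D,H] q_used=3 → run G
t=27: queue=[D,H,G] q_used=0 → run D
t=28: queue=[H,G] q_used=0 → run H
t=29: queue=[H,G] q_used=1 → run H
t=30: queue=[H,G] q_used=2 → run H
t=31: queue=[G] q_used=0 → run G
t=32: queue=[G] q_used=1 → run G
t=33: queue=[G] q_used=2 → run G
t=34: queue=[G] q_used=3 → run G
t=35: (idle)
t=36: (idle)
t=37: (idle)
t=38: (idle)
t=39: (idle)

context switches = 11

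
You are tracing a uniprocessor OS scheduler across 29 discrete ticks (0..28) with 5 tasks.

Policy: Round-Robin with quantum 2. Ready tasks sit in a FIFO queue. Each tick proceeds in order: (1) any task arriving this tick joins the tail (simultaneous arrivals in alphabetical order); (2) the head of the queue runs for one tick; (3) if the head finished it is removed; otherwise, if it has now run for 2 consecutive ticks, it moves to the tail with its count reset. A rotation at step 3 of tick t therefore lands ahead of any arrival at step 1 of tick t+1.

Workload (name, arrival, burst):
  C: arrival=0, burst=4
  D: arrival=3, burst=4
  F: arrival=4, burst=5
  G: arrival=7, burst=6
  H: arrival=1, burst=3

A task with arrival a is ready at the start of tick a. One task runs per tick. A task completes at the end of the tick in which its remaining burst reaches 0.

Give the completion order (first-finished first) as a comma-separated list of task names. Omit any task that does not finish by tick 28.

t=0: queue=[C] q_used=0 → run C
t=1: queue=[C,H] q_used=1 → run C
t=2: queue=[H,C] q_used=0 → run H
t=3: queue=[H,C,D] q_used=1 → run H
t=4: queue=[C,D,H,F] q_used=0 → run C
t=5: queue=[C,D,H,F] q_used=1 → run C
t=6: queue=[D,H,F] q_used=0 → run D
t=7: queue=[D,H,F,G] q_used=1 → run D
t=8: queue=[H,F,G,D] q_used=0 → run H
t=9: queue=[F,G,D] q_used=0 → run F
t=10: queue=[F,G,D] q_used=1 → run F
t=11: queue=[G,D,F] q_used=0 → run G
t=12: queue=[G,D,F] q_used=1 → run G
t=13: queue=[D,F,G] q_used=0 → run D
t=14: queue=[D,F,G] q_used=1 → run D
t=15: queue=[F,G] q_used=0 → run F
t=16: queue=[F,G] q_used=1 → run F
t=17: queue=[G,F] q_used=0 → run G
t=18: queue=[G,F] q_used=1 → run G
t=19: queue=[F,G] q_used=0 → run F
t=20: queue=[G] q_used=0 → run G
t=21: queue=[G] q_used=1 → run G
t=22: (idle)
t=23: (idle)
t=24: (idle)
t=25: (idle)
t=26: (idle)
t=27: (idle)
t=28: (idle)

completion order = C, H, D, F, G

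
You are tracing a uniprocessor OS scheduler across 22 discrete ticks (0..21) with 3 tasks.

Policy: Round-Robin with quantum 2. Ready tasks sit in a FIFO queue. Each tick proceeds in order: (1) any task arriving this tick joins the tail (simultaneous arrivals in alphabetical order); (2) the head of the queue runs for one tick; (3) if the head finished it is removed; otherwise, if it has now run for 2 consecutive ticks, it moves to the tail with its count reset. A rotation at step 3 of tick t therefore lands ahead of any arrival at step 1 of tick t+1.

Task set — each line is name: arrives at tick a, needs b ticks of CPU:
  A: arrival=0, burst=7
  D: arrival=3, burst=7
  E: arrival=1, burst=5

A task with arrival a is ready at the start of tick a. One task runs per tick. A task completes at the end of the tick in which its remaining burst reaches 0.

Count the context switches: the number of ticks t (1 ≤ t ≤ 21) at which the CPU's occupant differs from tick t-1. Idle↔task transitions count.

context switches = 10

t=0: queue=[A] q_used=0 → run A
t=1: queue=[A,E] q_used=1 → run A
t=2: queue=[E,A] q_used=0 → run E
t=3: queue=[E,A,D] q_used=1 → run E
t=4: queue=[A,D,E] q_used=0 → run A
t=5: queue=[A,D,E] q_used=1 → run A
t=6: queue=[D,E,A] q_used=0 → run D
t=7: queue=[D,E,A] q_used=1 → run D
t=8: queue=[E,A,D] q_used=0 → run E
t=9: queue=[E,A,D] q_used=1 → run E
t=10: queue=[A,D,E] q_used=0 → run A
t=11: queue=[A,D,E] q_used=1 → run A
t=12: queue=[D,E,A] q_used=0 → run D
t=13: queue=[D,E,A] q_used=1 → run D
t=14: queue=[E,A,D] q_used=0 → run E
t=15: queue=[A,D] q_used=0 → run A
t=16: queue=[D] q_used=0 → run D
t=17: queue=[D] q_used=1 → run D
t=18: queue=[D] q_used=0 → run D
t=19: (idle)
t=20: (idle)
t=21: (idle)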